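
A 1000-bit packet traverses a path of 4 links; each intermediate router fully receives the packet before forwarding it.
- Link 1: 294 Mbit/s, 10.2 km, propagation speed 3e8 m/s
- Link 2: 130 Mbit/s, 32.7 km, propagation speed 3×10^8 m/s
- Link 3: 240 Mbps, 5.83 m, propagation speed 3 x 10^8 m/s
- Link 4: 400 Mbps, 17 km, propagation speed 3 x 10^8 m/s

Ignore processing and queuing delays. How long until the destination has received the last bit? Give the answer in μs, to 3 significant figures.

217 μs

Transmission delays (L/R per hop): 3.40136, 7.69231, 4.16667, 2.5 μs; sum = 17.7603 μs.
Propagation delays (d/s per hop): 34, 109, 0.0194333, 56.6667 μs; sum = 199.686 μs.
End-to-end = 217 μs.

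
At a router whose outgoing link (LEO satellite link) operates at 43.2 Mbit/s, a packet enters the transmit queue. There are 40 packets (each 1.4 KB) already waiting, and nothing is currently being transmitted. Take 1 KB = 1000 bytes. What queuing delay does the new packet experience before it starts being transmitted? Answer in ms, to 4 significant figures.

Each queued packet: L/R = 11200/43200000 = 0.259259 ms.
40 queued → 10.3704 ms.
Queuing delay = 10.37 ms.

10.37 ms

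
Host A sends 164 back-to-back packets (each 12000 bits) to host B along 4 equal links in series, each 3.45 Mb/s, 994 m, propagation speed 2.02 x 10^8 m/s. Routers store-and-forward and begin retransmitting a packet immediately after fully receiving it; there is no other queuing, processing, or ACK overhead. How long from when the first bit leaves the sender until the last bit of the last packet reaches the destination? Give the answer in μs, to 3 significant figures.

Per-hop transmission t_tx = L/R = 12000/3450000 = 3478.26 μs.
Per-hop propagation t_prop = 994/202000000 = 4.92079 μs.
Pipeline fill: first packet needs 4·t_tx to clear all hops; remaining 163 packets each add one t_tx.
Total = (4+164-1)·t_tx + 4·t_prop = 167·3478.26 + 4·4.92079 = 581000 μs.

581000 μs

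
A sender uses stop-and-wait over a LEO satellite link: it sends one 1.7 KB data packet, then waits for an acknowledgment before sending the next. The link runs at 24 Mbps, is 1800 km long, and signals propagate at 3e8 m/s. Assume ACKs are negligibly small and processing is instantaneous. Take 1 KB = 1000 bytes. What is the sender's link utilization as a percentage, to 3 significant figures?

4.51 %

t_tx = L/R = 13600/24000000 = 0.000566667 s.
t_prop = 1800000/300000000 = 0.006 s; RTT = 0.012 s.
Cycle = t_tx + RTT = 0.0125667 s.
Utilization = t_tx / cycle = 0.000566667/0.0125667 = 4.51 %.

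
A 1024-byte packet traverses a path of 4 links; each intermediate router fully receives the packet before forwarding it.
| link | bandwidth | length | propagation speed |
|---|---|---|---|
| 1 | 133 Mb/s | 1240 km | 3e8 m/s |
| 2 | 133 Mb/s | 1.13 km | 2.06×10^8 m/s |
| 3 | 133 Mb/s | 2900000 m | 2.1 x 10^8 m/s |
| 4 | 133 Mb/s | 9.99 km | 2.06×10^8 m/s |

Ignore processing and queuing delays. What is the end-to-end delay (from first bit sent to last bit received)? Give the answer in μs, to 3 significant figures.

18200 μs

L = 1024 × 8 = 8192 bits.
Transmission delay per hop = L/R = 8192/133000000 = 61.594 μs; 4 hops → 246.376 μs.
Propagation delays (d/s per hop): 4133.33, 5.48544, 13809.5, 48.4951 μs; sum = 17996.8 μs.
End-to-end = 18200 μs.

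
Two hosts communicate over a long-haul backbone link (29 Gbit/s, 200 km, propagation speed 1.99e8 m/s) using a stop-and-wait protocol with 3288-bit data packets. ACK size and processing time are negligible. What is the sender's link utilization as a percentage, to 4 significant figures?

0.005640 %

t_tx = L/R = 3288/29000000000 = 1.13379e-07 s.
t_prop = 200000/199000000 = 0.00100503 s; RTT = 0.00201005 s.
Cycle = t_tx + RTT = 0.00201016 s.
Utilization = t_tx / cycle = 1.13379e-07/0.00201016 = 0.005640 %.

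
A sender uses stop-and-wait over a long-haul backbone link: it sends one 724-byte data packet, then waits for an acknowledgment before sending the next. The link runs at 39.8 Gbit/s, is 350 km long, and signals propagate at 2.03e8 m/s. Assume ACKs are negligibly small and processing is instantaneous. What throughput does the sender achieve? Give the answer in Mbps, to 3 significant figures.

1.68 Mbps

t_tx = L/R = 5792/39800000000 = 1.45528e-07 s.
t_prop = 350000/2.03e+08 = 0.00172414 s; RTT = 0.00344828 s.
Cycle = t_tx + RTT = 0.00344842 s.
Throughput = L / cycle = 5792 / 0.00344842 = 1.68 Mbps.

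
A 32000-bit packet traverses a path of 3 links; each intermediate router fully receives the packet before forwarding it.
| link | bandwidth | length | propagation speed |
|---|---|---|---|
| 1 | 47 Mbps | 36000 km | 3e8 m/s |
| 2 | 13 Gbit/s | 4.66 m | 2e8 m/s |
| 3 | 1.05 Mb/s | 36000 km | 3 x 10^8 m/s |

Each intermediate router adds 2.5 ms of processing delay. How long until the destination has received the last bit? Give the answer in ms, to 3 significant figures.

Transmission delays (L/R per hop): 0.680851, 0.00246154, 30.4762 ms; sum = 31.1595 ms.
Propagation delays (d/s per hop): 120, 2.33e-05, 120 ms; sum = 240 ms.
Processing at 2 router(s): 2 × 2.5 ms = 5 ms.
End-to-end = 276 ms.

276 ms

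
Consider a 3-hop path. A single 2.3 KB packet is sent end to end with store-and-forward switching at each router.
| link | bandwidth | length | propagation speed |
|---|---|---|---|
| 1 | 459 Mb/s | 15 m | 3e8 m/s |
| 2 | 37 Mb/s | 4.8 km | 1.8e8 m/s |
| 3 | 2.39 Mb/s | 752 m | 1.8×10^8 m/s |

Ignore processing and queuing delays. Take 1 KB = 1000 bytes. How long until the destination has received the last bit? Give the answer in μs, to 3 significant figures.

8270 μs

L = 18400 bits.
Transmission delays (L/R per hop): 40.0871, 497.297, 7698.74 μs; sum = 8236.13 μs.
Propagation delays (d/s per hop): 0.05, 26.6667, 4.17778 μs; sum = 30.8944 μs.
End-to-end = 8270 μs.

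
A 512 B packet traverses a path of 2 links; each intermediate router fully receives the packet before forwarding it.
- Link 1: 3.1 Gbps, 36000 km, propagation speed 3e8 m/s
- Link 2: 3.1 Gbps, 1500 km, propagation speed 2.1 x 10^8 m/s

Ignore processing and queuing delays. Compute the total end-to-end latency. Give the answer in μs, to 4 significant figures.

L = 512 × 8 = 4096 bits.
Transmission delay per hop = L/R = 4096/3100000000 = 1.32129 μs; 2 hops → 2.64258 μs.
Propagation delays (d/s per hop): 120000, 7142.86 μs; sum = 127143 μs.
End-to-end = 127100 μs.

127100 μs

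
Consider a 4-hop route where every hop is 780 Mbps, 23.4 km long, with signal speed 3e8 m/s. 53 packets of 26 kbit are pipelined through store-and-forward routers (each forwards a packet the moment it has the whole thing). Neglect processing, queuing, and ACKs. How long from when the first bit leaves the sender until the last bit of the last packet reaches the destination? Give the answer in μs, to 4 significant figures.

Per-hop transmission t_tx = L/R = 26000/780000000 = 33.3333 μs.
Per-hop propagation t_prop = 23400/300000000 = 78 μs.
Pipeline fill: first packet needs 4·t_tx to clear all hops; remaining 52 packets each add one t_tx.
Total = (4+53-1)·t_tx + 4·t_prop = 56·33.3333 + 4·78 = 2179 μs.

2179 μs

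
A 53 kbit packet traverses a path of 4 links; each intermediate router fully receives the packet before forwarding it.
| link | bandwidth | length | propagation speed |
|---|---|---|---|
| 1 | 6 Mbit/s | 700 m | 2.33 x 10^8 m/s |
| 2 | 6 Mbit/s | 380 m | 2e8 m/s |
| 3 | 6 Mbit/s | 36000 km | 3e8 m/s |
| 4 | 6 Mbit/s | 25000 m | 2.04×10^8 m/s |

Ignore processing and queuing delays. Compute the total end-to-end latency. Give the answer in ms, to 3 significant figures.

L = 53000 bits.
Transmission delay per hop = L/R = 53000/6000000 = 8.83333 ms; 4 hops → 35.3333 ms.
Propagation delays (d/s per hop): 0.00300429, 0.0019, 120, 0.122549 ms; sum = 120.127 ms.
End-to-end = 155 ms.

155 ms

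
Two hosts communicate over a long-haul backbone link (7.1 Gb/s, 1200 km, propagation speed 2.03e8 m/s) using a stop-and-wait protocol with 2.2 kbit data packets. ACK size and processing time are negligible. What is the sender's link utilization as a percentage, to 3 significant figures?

0.00262 %

t_tx = L/R = 2200/7100000000 = 3.09859e-07 s.
t_prop = 1200000/2.03e+08 = 0.00591133 s; RTT = 0.0118227 s.
Cycle = t_tx + RTT = 0.011823 s.
Utilization = t_tx / cycle = 3.09859e-07/0.011823 = 0.00262 %.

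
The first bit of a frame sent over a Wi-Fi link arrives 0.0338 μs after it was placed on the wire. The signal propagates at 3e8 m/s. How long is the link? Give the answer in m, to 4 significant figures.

d = s × t_prop = 300000000 × 3.38e-08 = 10.14 m.

10.14 m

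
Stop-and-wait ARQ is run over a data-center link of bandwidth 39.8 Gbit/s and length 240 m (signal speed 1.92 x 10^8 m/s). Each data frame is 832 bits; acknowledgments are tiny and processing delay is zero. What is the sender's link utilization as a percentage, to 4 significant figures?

t_tx = L/R = 832/39800000000 = 2.09045e-08 s.
t_prop = 240/192000000 = 1.25e-06 s; RTT = 2.5e-06 s.
Cycle = t_tx + RTT = 2.5209e-06 s.
Utilization = t_tx / cycle = 2.09045e-08/2.5209e-06 = 0.8292 %.

0.8292 %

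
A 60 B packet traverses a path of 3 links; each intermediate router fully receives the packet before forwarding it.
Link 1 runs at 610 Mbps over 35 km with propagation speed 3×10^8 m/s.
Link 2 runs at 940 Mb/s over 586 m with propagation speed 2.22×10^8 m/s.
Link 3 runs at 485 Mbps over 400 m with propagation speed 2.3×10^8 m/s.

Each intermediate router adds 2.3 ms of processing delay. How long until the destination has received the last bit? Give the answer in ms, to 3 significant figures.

4.72 ms

L = 60 × 8 = 480 bits.
Transmission delays (L/R per hop): 0.000786885, 0.000510638, 0.000989691 ms; sum = 0.00228721 ms.
Propagation delays (d/s per hop): 0.116667, 0.00263964, 0.00173913 ms; sum = 0.121045 ms.
Processing at 2 router(s): 2 × 2.3 ms = 4.6 ms.
End-to-end = 4.72 ms.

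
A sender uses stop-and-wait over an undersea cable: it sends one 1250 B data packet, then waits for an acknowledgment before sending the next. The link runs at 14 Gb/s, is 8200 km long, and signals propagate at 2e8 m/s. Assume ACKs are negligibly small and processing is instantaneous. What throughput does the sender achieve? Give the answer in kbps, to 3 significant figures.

t_tx = L/R = 10000/14000000000 = 7.14286e-07 s.
t_prop = 8200000/200000000 = 0.041 s; RTT = 0.082 s.
Cycle = t_tx + RTT = 0.0820007 s.
Throughput = L / cycle = 10000 / 0.0820007 = 122 kbps.

122 kbps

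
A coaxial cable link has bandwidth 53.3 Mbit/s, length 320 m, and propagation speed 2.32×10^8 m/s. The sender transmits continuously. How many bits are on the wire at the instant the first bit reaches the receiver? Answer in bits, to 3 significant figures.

73.5 bits

Propagation delay = 320 / 2.32e+08 = 1.37931e-06 s.
BDP = R × t_prop = 53300000 × 1.37931e-06 = 73.5172 bits.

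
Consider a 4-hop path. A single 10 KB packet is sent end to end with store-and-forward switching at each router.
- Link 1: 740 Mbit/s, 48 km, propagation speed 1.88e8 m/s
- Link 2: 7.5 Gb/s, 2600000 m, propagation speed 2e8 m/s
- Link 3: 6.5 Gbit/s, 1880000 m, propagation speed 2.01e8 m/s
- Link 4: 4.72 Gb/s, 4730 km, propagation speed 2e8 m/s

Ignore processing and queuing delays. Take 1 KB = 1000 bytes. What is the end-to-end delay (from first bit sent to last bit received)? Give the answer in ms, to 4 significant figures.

46.41 ms

L = 80000 bits.
Transmission delays (L/R per hop): 0.108108, 0.0106667, 0.0123077, 0.0169492 ms; sum = 0.148032 ms.
Propagation delays (d/s per hop): 0.255319, 13, 9.35323, 23.65 ms; sum = 46.2586 ms.
End-to-end = 46.41 ms.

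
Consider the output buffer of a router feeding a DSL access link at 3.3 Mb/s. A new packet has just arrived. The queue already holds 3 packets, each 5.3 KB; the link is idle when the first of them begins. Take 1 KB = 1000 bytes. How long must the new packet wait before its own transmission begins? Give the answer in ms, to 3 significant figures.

38.5 ms

Each queued packet: L/R = 42400/3300000 = 12.8485 ms.
3 queued → 38.5455 ms.
Queuing delay = 38.5 ms.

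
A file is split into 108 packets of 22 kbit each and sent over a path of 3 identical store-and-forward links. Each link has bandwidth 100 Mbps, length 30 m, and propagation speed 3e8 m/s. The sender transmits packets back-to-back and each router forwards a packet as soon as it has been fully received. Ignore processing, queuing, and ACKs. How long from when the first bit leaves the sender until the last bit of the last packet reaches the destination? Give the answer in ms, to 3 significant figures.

24.2 ms

Per-hop transmission t_tx = L/R = 22000/100000000 = 0.22 ms.
Per-hop propagation t_prop = 30/300000000 = 0.0001 ms.
Pipeline fill: first packet needs 3·t_tx to clear all hops; remaining 107 packets each add one t_tx.
Total = (3+108-1)·t_tx + 3·t_prop = 110·0.22 + 3·0.0001 = 24.2 ms.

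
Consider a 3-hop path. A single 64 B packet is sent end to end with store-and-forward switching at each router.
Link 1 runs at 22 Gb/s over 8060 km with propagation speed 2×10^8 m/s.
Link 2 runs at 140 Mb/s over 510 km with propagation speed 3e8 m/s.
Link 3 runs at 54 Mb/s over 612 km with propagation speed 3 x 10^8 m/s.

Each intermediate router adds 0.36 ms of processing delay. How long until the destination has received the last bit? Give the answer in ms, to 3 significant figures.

44.8 ms

L = 64 × 8 = 512 bits.
Transmission delays (L/R per hop): 2.32727e-05, 0.00365714, 0.00948148 ms; sum = 0.0131619 ms.
Propagation delays (d/s per hop): 40.3, 1.7, 2.04 ms; sum = 44.04 ms.
Processing at 2 router(s): 2 × 0.36 ms = 0.72 ms.
End-to-end = 44.8 ms.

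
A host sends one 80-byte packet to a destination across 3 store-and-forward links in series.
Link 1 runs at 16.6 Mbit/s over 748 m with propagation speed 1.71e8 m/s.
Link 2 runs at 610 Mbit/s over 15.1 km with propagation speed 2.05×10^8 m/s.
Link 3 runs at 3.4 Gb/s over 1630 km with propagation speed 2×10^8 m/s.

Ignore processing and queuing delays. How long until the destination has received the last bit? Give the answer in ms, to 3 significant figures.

8.27 ms

L = 80 × 8 = 640 bits.
Transmission delays (L/R per hop): 0.0385542, 0.00104918, 0.000188235 ms; sum = 0.0397916 ms.
Propagation delays (d/s per hop): 0.00437427, 0.0736585, 8.15 ms; sum = 8.22803 ms.
End-to-end = 8.27 ms.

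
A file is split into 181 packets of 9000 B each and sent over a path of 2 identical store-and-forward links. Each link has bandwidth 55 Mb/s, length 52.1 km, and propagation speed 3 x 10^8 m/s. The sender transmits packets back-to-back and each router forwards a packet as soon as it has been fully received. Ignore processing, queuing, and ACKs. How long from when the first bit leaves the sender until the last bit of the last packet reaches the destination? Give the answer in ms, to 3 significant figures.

Per-hop transmission t_tx = L/R = 72000/55000000 = 1.30909 ms.
Per-hop propagation t_prop = 52100/300000000 = 0.173667 ms.
Pipeline fill: first packet needs 2·t_tx to clear all hops; remaining 180 packets each add one t_tx.
Total = (2+181-1)·t_tx + 2·t_prop = 182·1.30909 + 2·0.173667 = 239 ms.

239 ms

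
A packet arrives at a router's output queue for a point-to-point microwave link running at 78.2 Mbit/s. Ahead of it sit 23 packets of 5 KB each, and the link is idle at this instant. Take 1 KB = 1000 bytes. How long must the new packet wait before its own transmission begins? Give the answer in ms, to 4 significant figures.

11.76 ms

Each queued packet: L/R = 40000/78200000 = 0.511509 ms.
23 queued → 11.7647 ms.
Queuing delay = 11.76 ms.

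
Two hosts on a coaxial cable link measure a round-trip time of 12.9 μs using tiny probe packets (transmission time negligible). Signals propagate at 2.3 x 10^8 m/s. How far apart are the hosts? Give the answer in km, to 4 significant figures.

1.484 km

One-way propagation = RTT/2 = 6.45 μs.
d = s × t = 2.3e+08 × 6.45e-06 = 1.484 km.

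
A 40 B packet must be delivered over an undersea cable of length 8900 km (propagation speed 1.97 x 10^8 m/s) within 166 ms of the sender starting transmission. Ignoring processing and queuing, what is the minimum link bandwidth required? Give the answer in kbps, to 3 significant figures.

2.65 kbps

L = 320 bits.
Propagation delay = 8900000 / 197000000 = 45.1777 ms.
Transmission budget = 166 − 45.1777 = 120.822 ms.
R ≥ L / t_tx = 320 bits / 0.120822 s = 2.65 kbps.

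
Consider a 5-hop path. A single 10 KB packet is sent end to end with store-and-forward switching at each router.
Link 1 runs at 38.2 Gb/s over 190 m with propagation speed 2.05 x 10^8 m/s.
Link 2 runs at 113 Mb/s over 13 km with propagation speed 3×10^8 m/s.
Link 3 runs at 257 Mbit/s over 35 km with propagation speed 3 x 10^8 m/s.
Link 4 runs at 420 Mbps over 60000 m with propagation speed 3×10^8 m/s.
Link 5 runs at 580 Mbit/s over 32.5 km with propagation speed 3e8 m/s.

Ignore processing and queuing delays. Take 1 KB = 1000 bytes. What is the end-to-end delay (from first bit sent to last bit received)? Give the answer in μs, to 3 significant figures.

L = 80000 bits.
Transmission delays (L/R per hop): 2.09424, 707.965, 311.284, 190.476, 137.931 μs; sum = 1349.75 μs.
Propagation delays (d/s per hop): 0.926829, 43.3333, 116.667, 200, 108.333 μs; sum = 469.26 μs.
End-to-end = 1820 μs.

1820 μs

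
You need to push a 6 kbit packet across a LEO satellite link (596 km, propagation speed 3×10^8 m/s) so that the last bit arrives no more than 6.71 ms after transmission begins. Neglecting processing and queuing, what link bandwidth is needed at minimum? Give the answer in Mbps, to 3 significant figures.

1.27 Mbps

Propagation delay = 596000 / 300000000 = 1.98667 ms.
Transmission budget = 6.71 − 1.98667 = 4.72333 ms.
R ≥ L / t_tx = 6000 bits / 0.00472333 s = 1.27 Mbps.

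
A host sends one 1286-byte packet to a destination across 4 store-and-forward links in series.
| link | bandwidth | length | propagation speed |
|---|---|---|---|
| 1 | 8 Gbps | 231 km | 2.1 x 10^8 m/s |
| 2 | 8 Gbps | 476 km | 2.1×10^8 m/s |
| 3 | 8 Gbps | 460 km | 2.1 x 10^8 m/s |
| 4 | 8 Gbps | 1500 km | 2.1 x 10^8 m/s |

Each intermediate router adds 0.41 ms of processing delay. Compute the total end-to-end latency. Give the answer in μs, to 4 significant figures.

L = 1286 × 8 = 10288 bits.
Transmission delay per hop = L/R = 10288/8000000000 = 1.286 μs; 4 hops → 5.144 μs.
Propagation delays (d/s per hop): 1100, 2266.67, 2190.48, 7142.86 μs; sum = 12700 μs.
Processing at 3 router(s): 3 × 0.41 ms = 1230 μs.
End-to-end = 13940 μs.

13940 μs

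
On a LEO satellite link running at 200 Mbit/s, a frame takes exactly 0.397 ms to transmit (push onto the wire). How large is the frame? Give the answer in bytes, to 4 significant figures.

9925 bytes

L = R × t_tx = 200000000 b/s × 0.000397 s = 79400 bits.
In bytes: 79400 / 8 = 9925 bytes.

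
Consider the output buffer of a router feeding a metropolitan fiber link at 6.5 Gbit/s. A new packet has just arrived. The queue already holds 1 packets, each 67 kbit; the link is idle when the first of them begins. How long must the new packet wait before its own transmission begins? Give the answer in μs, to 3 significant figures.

10.3 μs

Each queued packet: L/R = 67000/6500000000 = 10.3077 μs.
1 queued → 10.3077 μs.
Queuing delay = 10.3 μs.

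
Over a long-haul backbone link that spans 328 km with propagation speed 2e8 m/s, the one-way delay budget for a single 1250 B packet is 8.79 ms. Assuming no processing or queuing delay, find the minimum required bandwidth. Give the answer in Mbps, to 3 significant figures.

L = 10000 bits.
Propagation delay = 328000 / 200000000 = 1.64 ms.
Transmission budget = 8.79 − 1.64 = 7.15 ms.
R ≥ L / t_tx = 10000 bits / 0.00715 s = 1.40 Mbps.

1.40 Mbps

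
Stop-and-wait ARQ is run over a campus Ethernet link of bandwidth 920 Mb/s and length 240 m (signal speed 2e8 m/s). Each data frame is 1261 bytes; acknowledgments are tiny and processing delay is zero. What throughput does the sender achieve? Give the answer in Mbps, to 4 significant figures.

t_tx = L/R = 10088/920000000 = 1.09652e-05 s.
t_prop = 240/200000000 = 1.2e-06 s; RTT = 2.4e-06 s.
Cycle = t_tx + RTT = 1.33652e-05 s.
Throughput = L / cycle = 10088 / 1.33652e-05 = 754.8 Mbps.

754.8 Mbps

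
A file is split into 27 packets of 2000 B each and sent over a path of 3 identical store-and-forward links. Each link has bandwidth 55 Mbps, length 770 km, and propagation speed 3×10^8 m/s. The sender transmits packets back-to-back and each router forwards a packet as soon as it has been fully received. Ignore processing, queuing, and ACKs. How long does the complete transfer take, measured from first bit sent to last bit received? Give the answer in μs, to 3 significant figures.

Per-hop transmission t_tx = L/R = 16000/55000000 = 290.909 μs.
Per-hop propagation t_prop = 770000/300000000 = 2566.67 μs.
Pipeline fill: first packet needs 3·t_tx to clear all hops; remaining 26 packets each add one t_tx.
Total = (3+27-1)·t_tx + 3·t_prop = 29·290.909 + 3·2566.67 = 16100 μs.

16100 μs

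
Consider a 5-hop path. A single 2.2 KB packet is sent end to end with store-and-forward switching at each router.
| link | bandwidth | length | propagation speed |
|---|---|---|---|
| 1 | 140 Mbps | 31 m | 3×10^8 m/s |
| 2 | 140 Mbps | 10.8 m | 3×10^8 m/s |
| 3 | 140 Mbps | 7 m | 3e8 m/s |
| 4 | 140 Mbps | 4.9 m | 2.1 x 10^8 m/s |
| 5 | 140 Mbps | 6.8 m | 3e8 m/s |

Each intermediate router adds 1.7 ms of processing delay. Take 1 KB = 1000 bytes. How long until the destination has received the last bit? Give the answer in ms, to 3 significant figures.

L = 17600 bits.
Transmission delay per hop = L/R = 17600/140000000 = 0.125714 ms; 5 hops → 0.628571 ms.
Propagation delays (d/s per hop): 0.000103333, 3.6e-05, 2.33333e-05, 2.33333e-05, 2.26667e-05 ms; sum = 0.000208667 ms.
Processing at 4 router(s): 4 × 1.7 ms = 6.8 ms.
End-to-end = 7.43 ms.

7.43 ms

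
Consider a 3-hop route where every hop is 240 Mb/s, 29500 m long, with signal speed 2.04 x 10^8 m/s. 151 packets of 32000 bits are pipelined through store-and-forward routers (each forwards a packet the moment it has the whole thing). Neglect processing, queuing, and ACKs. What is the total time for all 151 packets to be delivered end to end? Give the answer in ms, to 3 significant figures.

Per-hop transmission t_tx = L/R = 32000/240000000 = 0.133333 ms.
Per-hop propagation t_prop = 29500/204000000 = 0.144608 ms.
Pipeline fill: first packet needs 3·t_tx to clear all hops; remaining 150 packets each add one t_tx.
Total = (3+151-1)·t_tx + 3·t_prop = 153·0.133333 + 3·0.144608 = 20.8 ms.

20.8 ms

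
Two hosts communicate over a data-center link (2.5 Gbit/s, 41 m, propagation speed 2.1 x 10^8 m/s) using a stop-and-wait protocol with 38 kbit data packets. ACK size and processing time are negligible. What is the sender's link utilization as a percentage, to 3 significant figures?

t_tx = L/R = 38000/2500000000 = 1.52e-05 s.
t_prop = 41/210000000 = 1.95238e-07 s; RTT = 3.90476e-07 s.
Cycle = t_tx + RTT = 1.55905e-05 s.
Utilization = t_tx / cycle = 1.52e-05/1.55905e-05 = 97.5 %.

97.5 %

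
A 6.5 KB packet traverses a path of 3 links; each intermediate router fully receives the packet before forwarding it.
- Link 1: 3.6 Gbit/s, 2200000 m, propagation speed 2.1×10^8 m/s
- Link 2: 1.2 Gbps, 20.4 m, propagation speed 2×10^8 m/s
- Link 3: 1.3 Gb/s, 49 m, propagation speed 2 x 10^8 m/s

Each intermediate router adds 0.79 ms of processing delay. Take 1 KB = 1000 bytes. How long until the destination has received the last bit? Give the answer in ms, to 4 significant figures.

12.15 ms

L = 52000 bits.
Transmission delays (L/R per hop): 0.0144444, 0.0433333, 0.04 ms; sum = 0.0977778 ms.
Propagation delays (d/s per hop): 10.4762, 0.000102, 0.000245 ms; sum = 10.4765 ms.
Processing at 2 router(s): 2 × 0.79 ms = 1.58 ms.
End-to-end = 12.15 ms.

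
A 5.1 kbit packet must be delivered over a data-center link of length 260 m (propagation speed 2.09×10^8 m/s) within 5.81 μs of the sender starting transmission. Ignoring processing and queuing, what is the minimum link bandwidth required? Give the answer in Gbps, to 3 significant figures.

1.12 Gbps

Propagation delay = 260 / 209000000 = 1.24402 μs.
Transmission budget = 5.81 − 1.24402 = 4.56598 μs.
R ≥ L / t_tx = 5100 bits / 4.56598e-06 s = 1.12 Gbps.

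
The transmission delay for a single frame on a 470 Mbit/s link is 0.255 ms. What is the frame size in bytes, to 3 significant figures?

L = R × t_tx = 470000000 b/s × 0.000255 s = 119850 bits.
In bytes: 119850 / 8 = 15000 bytes.

15000 bytes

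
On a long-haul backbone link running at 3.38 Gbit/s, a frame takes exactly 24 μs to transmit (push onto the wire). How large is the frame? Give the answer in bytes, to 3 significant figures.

L = R × t_tx = 3380000000 b/s × 2.4e-05 s = 81120 bits.
In bytes: 81120 / 8 = 10100 bytes.

10100 bytes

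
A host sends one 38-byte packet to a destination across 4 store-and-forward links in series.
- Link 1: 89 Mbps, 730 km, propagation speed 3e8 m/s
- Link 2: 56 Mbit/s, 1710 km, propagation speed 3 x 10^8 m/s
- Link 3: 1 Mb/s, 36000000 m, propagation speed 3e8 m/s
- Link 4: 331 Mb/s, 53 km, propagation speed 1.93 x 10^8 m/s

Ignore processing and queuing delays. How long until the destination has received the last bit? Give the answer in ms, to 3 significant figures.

129 ms

L = 38 × 8 = 304 bits.
Transmission delays (L/R per hop): 0.00341573, 0.00542857, 0.304, 0.000918429 ms; sum = 0.313763 ms.
Propagation delays (d/s per hop): 2.43333, 5.7, 120, 0.274611 ms; sum = 128.408 ms.
End-to-end = 129 ms.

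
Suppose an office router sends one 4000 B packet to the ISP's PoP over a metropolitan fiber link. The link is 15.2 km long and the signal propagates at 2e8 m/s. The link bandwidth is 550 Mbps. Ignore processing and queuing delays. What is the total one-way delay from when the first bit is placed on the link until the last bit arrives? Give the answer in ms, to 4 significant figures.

0.1342 ms

L = 4000 × 8 = 32000 bits.
Transmission delay = L/R = 32000 / 550000000 = 0.0581818 ms.
Propagation delay = d/s = 15200 m / 200000000 m/s = 0.076 ms.
Total = 0.1342 ms.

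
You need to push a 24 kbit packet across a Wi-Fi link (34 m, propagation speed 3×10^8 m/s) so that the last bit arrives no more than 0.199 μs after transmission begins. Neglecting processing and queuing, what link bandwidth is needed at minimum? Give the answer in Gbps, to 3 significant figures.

Propagation delay = 34 / 300000000 = 0.113333 μs.
Transmission budget = 0.199 − 0.113333 = 0.0856667 μs.
R ≥ L / t_tx = 24000 bits / 8.56667e-08 s = 280 Gbps.

280 Gbps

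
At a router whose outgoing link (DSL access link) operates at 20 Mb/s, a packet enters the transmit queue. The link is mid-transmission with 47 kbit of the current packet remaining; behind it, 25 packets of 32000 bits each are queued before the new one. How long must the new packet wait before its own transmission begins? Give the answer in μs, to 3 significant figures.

Each queued packet: L/R = 32000/20000000 = 1600 μs.
25 queued → 40000 μs.
Plus remaining 47000 bits of current packet: 2350 μs.
Queuing delay = 42400 μs.

42400 μs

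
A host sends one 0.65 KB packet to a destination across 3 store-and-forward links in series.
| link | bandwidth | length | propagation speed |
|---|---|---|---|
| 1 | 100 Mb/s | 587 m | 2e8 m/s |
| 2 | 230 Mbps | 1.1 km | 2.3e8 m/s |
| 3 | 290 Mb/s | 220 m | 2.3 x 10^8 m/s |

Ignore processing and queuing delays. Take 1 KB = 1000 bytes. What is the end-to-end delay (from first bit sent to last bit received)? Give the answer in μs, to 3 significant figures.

L = 5200 bits.
Transmission delays (L/R per hop): 52, 22.6087, 17.931 μs; sum = 92.5397 μs.
Propagation delays (d/s per hop): 2.935, 4.78261, 0.956522 μs; sum = 8.67413 μs.
End-to-end = 101 μs.

101 μs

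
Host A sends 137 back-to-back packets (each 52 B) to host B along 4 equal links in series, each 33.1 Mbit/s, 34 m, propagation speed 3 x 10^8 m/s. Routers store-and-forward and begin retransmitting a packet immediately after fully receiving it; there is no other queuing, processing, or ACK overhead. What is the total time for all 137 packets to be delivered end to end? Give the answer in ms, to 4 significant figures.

1.760 ms

Per-hop transmission t_tx = L/R = 416/33100000 = 0.012568 ms.
Per-hop propagation t_prop = 34/300000000 = 0.000113333 ms.
Pipeline fill: first packet needs 4·t_tx to clear all hops; remaining 136 packets each add one t_tx.
Total = (4+137-1)·t_tx + 4·t_prop = 140·0.012568 + 4·0.000113333 = 1.760 ms.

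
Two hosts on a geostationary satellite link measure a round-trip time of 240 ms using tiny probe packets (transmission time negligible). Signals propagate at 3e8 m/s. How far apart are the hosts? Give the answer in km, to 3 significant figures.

36000 km

One-way propagation = RTT/2 = 120 ms.
d = s × t = 300000000 × 0.12 = 36000 km.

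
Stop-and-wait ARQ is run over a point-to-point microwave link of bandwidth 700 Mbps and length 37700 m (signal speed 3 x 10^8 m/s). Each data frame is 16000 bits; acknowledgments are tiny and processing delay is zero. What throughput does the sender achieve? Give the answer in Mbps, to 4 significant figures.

t_tx = L/R = 16000/700000000 = 2.28571e-05 s.
t_prop = 37700/300000000 = 0.000125667 s; RTT = 0.000251333 s.
Cycle = t_tx + RTT = 0.00027419 s.
Throughput = L / cycle = 16000 / 0.00027419 = 58.35 Mbps.

58.35 Mbps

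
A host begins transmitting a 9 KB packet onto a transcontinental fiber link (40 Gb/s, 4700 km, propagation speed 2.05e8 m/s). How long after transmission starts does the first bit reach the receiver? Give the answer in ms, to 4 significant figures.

First bit experiences only propagation delay: d/s = 4700000/2.05e+08 = 22.93 ms.

22.93 ms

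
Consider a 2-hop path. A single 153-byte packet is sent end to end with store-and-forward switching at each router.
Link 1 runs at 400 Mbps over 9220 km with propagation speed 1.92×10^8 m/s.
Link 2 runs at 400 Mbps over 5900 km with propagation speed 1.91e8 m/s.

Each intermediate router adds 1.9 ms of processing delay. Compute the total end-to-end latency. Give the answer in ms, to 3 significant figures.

L = 153 × 8 = 1224 bits.
Transmission delay per hop = L/R = 1224/400000000 = 0.00306 ms; 2 hops → 0.00612 ms.
Propagation delays (d/s per hop): 48.0208, 30.8901 ms; sum = 78.9109 ms.
Processing at 1 router(s): 1 × 1.9 ms = 1.9 ms.
End-to-end = 80.8 ms.

80.8 ms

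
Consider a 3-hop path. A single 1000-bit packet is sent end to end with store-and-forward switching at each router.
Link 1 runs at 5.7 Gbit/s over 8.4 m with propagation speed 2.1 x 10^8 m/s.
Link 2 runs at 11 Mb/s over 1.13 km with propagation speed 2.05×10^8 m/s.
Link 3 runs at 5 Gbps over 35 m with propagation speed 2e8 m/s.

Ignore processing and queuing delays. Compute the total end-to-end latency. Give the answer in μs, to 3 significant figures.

97.0 μs

Transmission delays (L/R per hop): 0.175439, 90.9091, 0.2 μs; sum = 91.2845 μs.
Propagation delays (d/s per hop): 0.04, 5.5122, 0.175 μs; sum = 5.7272 μs.
End-to-end = 97.0 μs.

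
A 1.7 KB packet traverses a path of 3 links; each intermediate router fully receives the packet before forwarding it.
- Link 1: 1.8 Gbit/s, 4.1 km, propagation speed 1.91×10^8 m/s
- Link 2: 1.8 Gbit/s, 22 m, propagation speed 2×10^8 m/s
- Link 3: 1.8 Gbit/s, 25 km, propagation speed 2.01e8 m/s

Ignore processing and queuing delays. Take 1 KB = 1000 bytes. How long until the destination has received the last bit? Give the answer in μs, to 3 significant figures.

L = 13600 bits.
Transmission delay per hop = L/R = 13600/1800000000 = 7.55556 μs; 3 hops → 22.6667 μs.
Propagation delays (d/s per hop): 21.466, 0.11, 124.378 μs; sum = 145.954 μs.
End-to-end = 169 μs.

169 μs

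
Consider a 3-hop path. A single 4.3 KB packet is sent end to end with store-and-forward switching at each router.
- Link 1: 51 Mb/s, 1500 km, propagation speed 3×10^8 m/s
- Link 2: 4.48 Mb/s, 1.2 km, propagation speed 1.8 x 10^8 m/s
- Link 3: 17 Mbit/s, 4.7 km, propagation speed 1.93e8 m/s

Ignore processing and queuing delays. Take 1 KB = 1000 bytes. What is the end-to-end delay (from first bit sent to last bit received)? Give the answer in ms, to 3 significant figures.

15.4 ms

L = 34400 bits.
Transmission delays (L/R per hop): 0.67451, 7.67857, 2.02353 ms; sum = 10.3766 ms.
Propagation delays (d/s per hop): 5, 0.00666667, 0.0243523 ms; sum = 5.03102 ms.
End-to-end = 15.4 ms.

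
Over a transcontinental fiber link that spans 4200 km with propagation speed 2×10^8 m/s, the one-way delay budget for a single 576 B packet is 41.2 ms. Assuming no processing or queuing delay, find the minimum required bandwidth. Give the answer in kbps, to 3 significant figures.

228 kbps

L = 4608 bits.
Propagation delay = 4200000 / 200000000 = 21 ms.
Transmission budget = 41.2 − 21 = 20.2 ms.
R ≥ L / t_tx = 4608 bits / 0.0202 s = 228 kbps.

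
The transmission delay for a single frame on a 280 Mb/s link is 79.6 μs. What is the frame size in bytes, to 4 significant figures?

2786 bytes

L = R × t_tx = 280000000 b/s × 7.96e-05 s = 22288 bits.
In bytes: 22288 / 8 = 2786 bytes.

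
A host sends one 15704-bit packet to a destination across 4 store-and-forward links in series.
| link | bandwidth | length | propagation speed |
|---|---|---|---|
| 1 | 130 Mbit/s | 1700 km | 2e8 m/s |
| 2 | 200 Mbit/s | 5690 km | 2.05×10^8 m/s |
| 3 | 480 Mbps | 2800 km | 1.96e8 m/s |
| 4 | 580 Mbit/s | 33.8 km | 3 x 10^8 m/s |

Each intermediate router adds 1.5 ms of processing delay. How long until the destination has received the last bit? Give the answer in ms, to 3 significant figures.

55.4 ms

Transmission delays (L/R per hop): 0.1208, 0.07852, 0.0327167, 0.0270759 ms; sum = 0.259113 ms.
Propagation delays (d/s per hop): 8.5, 27.7561, 14.2857, 0.112667 ms; sum = 50.6545 ms.
Processing at 3 router(s): 3 × 1.5 ms = 4.5 ms.
End-to-end = 55.4 ms.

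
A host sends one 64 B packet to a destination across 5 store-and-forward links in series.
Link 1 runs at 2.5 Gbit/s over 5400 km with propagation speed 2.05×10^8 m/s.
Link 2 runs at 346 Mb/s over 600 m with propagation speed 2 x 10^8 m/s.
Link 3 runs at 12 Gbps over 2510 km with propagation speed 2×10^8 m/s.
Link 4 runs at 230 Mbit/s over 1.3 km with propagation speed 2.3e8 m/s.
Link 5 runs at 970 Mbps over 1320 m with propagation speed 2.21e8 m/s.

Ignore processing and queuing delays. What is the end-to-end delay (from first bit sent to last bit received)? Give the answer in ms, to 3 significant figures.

38.9 ms

L = 64 × 8 = 512 bits.
Transmission delays (L/R per hop): 0.0002048, 0.00147977, 4.26667e-05, 0.00222609, 0.000527835 ms; sum = 0.00448116 ms.
Propagation delays (d/s per hop): 26.3415, 0.003, 12.55, 0.00565217, 0.00597285 ms; sum = 38.9061 ms.
End-to-end = 38.9 ms.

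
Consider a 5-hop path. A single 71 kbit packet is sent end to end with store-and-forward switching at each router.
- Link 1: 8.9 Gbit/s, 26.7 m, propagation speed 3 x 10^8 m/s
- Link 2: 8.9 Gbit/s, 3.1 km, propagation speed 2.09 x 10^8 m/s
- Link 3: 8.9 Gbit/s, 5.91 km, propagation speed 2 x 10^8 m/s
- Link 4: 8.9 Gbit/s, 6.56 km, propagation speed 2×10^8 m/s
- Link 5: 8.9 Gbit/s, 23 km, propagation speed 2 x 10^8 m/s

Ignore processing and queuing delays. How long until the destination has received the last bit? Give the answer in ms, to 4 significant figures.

0.2322 ms

L = 71000 bits.
Transmission delay per hop = L/R = 71000/8900000000 = 0.00797753 ms; 5 hops → 0.0398876 ms.
Propagation delays (d/s per hop): 8.9e-05, 0.0148325, 0.02955, 0.0328, 0.115 ms; sum = 0.192272 ms.
End-to-end = 0.2322 ms.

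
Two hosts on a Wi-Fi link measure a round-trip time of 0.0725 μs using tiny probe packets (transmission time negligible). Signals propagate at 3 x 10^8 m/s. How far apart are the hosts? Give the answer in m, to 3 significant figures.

10.9 m

One-way propagation = RTT/2 = 0.03625 μs.
d = s × t = 300000000 × 3.625e-08 = 10.9 m.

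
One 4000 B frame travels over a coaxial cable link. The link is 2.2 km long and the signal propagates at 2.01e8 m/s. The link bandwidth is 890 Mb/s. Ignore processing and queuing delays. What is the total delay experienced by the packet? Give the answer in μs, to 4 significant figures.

46.90 μs

L = 4000 × 8 = 32000 bits.
Transmission delay = L/R = 32000 / 890000000 = 35.9551 μs.
Propagation delay = d/s = 2200 m / 2.01e+08 m/s = 10.9453 μs.
Total = 46.90 μs.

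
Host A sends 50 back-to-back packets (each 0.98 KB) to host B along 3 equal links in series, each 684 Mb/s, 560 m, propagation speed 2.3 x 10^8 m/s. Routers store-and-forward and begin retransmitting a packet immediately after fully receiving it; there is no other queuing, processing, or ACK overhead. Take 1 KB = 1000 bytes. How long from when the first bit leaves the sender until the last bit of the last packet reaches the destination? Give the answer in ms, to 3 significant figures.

0.603 ms

Per-hop transmission t_tx = L/R = 7840/684000000 = 0.011462 ms.
Per-hop propagation t_prop = 560/2.3e+08 = 0.00243478 ms.
Pipeline fill: first packet needs 3·t_tx to clear all hops; remaining 49 packets each add one t_tx.
Total = (3+50-1)·t_tx + 3·t_prop = 52·0.011462 + 3·0.00243478 = 0.603 ms.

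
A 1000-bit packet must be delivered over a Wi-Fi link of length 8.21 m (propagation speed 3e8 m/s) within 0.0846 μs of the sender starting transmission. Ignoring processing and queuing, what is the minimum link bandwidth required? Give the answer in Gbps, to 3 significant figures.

17.5 Gbps

Propagation delay = 8.21 / 300000000 = 0.0273667 μs.
Transmission budget = 0.0846 − 0.0273667 = 0.0572333 μs.
R ≥ L / t_tx = 1000 bits / 5.72333e-08 s = 17.5 Gbps.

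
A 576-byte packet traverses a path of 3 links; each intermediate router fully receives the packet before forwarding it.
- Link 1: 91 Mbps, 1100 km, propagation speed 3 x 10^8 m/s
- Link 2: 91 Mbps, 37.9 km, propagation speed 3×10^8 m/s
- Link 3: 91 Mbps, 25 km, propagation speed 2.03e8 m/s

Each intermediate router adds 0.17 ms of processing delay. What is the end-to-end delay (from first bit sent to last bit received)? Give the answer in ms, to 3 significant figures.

4.41 ms

L = 576 × 8 = 4608 bits.
Transmission delay per hop = L/R = 4608/91000000 = 0.0506374 ms; 3 hops → 0.151912 ms.
Propagation delays (d/s per hop): 3.66667, 0.126333, 0.123153 ms; sum = 3.91615 ms.
Processing at 2 router(s): 2 × 0.17 ms = 0.34 ms.
End-to-end = 4.41 ms.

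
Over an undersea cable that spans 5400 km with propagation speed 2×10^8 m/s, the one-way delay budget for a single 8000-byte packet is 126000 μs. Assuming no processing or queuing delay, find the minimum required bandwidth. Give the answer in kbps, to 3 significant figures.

L = 64000 bits.
Propagation delay = 5400000 / 200000000 = 27000 μs.
Transmission budget = 126000 − 27000 = 99000 μs.
R ≥ L / t_tx = 64000 bits / 0.099 s = 646 kbps.

646 kbps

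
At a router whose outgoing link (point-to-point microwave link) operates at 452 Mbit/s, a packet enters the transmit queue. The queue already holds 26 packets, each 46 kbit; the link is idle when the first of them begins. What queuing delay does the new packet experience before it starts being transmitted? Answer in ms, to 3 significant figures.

2.65 ms

Each queued packet: L/R = 46000/452000000 = 0.10177 ms.
26 queued → 2.64602 ms.
Queuing delay = 2.65 ms.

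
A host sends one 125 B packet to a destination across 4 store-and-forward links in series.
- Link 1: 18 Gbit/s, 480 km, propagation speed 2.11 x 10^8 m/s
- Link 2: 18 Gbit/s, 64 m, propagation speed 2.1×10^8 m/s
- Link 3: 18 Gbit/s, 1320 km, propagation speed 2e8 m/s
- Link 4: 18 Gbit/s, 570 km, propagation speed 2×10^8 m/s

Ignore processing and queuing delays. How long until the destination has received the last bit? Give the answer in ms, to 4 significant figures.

L = 125 × 8 = 1000 bits.
Transmission delay per hop = L/R = 1000/18000000000 = 5.55556e-05 ms; 4 hops → 0.000222222 ms.
Propagation delays (d/s per hop): 2.27488, 0.000304762, 6.6, 2.85 ms; sum = 11.7252 ms.
End-to-end = 11.73 ms.

11.73 ms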